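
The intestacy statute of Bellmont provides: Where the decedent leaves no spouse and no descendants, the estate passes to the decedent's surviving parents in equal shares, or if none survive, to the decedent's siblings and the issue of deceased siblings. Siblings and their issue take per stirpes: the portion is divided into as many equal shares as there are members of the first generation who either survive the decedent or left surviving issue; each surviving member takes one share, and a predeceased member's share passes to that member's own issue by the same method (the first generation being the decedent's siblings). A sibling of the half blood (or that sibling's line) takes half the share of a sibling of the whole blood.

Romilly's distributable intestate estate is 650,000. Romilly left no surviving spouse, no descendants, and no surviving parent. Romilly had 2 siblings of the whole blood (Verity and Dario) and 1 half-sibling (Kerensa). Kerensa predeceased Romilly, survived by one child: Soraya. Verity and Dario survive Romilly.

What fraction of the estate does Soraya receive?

The entire 650,000 passes to the siblings and their issue.
Counting each half-blood sibling's line as half a unit, there are 5/2 units in 650,000, so one unit is 260,000. Whole-blood lines (Verity and Dario) take 260,000 each; half-blood lines (Kerensa) take 130,000 each.
Kerensa's share (130,000) passes entirely to Soraya.

Soraya receives 1/5 of the estate.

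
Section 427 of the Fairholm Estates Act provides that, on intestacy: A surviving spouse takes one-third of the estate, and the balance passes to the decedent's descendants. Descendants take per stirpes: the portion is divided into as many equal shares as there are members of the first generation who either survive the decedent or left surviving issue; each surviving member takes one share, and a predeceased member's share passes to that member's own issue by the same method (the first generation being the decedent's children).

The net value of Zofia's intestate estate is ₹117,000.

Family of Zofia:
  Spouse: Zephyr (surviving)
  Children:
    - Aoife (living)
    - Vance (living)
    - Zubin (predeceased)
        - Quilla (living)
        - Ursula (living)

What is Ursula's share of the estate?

Ursula receives ₹13,000.

Zephyr takes one-third of ₹117,000 = ₹39,000. The remaining ₹78,000 passes to the descendants.
The descendants' portion (₹78,000) is divided into 3 shares of ₹26,000: Aoife and Vance each take ₹26,000; Zubin's ₹26,000 share passes to Zubin's issue.
Zubin's share (₹26,000) is divided into 2 shares of ₹13,000: Quilla and Ursula each take ₹13,000.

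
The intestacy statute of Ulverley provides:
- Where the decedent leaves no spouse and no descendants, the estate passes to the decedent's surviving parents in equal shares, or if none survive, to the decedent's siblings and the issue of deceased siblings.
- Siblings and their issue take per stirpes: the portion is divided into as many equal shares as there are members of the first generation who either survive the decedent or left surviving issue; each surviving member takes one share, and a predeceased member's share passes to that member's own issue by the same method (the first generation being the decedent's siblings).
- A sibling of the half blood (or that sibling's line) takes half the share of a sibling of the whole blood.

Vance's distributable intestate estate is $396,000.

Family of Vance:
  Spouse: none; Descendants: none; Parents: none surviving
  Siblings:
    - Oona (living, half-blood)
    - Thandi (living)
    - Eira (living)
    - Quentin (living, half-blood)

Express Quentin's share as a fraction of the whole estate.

Quentin receives 1/6 of the estate.

The entire $396,000 passes to the siblings and their issue.
Counting each half-blood sibling's line as half a unit, there are 3 units in $396,000, so one unit is $132,000. Whole-blood lines (Thandi and Eira) take $132,000 each; half-blood lines (Oona and Quentin) take $66,000 each.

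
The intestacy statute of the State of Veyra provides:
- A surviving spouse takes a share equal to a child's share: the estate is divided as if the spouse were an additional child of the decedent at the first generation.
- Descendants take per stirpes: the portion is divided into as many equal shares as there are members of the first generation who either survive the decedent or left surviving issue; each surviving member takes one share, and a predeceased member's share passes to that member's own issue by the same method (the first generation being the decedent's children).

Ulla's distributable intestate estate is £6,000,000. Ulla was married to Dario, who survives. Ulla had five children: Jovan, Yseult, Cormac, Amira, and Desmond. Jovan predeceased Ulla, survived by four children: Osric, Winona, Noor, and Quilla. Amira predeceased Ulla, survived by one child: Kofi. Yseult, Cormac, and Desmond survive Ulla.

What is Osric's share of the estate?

The spouse counts as an additional share at the children's level, so there are 6 primary shares of £1,000,000. Dario takes one such share (£1,000,000).
The children's combined portion (£5,000,000) is divided into 5 shares of £1,000,000: Yseult, Cormac, and Desmond each take £1,000,000; Jovan's £1,000,000 share passes to Jovan's issue; Amira's £1,000,000 share passes to Amira's issue.
Jovan's share (£1,000,000) is divided into 4 shares of £250,000: Osric, Winona, Noor, and Quilla each take £250,000.
Amira's share (£1,000,000) passes entirely to Kofi.

Osric receives £250,000.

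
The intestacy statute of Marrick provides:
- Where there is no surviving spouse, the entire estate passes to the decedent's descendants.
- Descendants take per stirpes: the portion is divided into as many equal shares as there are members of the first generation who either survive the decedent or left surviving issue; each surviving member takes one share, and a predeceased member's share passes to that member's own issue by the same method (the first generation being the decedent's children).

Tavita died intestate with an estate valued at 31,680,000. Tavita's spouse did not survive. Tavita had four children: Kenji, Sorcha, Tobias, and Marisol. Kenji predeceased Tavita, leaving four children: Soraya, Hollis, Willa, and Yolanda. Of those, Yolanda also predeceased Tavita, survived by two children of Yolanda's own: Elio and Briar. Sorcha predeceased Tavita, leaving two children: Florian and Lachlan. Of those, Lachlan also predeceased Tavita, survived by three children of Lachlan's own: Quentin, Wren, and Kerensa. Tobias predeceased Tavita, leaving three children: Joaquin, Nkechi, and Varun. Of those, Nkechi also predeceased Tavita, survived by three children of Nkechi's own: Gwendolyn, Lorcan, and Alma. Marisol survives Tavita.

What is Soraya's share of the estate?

Soraya receives 1,980,000.

The entire 31,680,000 passes to the descendants.
That amount (31,680,000) is divided into 4 shares of 7,920,000: Marisol takes 7,920,000; Kenji's 7,920,000 share passes to Kenji's issue; Sorcha's 7,920,000 share passes to Sorcha's issue; Tobias's 7,920,000 share passes to Tobias's issue.
Kenji's share (7,920,000) is divided into 4 shares of 1,980,000: Soraya, Hollis, and Willa each take 1,980,000; Yolanda's 1,980,000 share passes to Yolanda's issue.
Yolanda's share (1,980,000) is divided into 2 shares of 990,000: Elio and Briar each take 990,000.
Sorcha's share (7,920,000) is divided into 2 shares of 3,960,000: Florian takes 3,960,000; Lachlan's 3,960,000 share passes to Lachlan's issue.
Lachlan's share (3,960,000) is divided into 3 shares of 1,320,000: Quentin, Wren, and Kerensa each take 1,320,000.
Tobias's share (7,920,000) is divided into 3 shares of 2,640,000: Joaquin and Varun each take 2,640,000; Nkechi's 2,640,000 share passes to Nkechi's issue.
Nkechi's share (2,640,000) is divided into 3 shares of 880,000: Gwendolyn, Lorcan, and Alma each take 880,000.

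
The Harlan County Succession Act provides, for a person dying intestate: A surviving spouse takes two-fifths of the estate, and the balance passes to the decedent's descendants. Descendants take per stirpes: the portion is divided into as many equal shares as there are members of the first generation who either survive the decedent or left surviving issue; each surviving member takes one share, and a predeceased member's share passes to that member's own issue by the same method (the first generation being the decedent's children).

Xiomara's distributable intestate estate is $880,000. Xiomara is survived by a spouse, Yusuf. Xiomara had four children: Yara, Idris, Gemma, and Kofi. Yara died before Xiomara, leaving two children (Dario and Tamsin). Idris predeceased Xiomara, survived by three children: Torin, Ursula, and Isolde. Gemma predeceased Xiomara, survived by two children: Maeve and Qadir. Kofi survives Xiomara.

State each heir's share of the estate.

Yusuf takes two-fifths of $880,000 = $352,000. The remaining $528,000 passes to the descendants.
The descendants' portion ($528,000) is divided into 4 shares of $132,000: Kofi takes $132,000; Yara's $132,000 share passes to Yara's issue; Idris's $132,000 share passes to Idris's issue; Gemma's $132,000 share passes to Gemma's issue.
Yara's share ($132,000) is divided into 2 shares of $66,000: Dario and Tamsin each take $66,000.
Idris's share ($132,000) is divided into 3 shares of $44,000: Torin, Ursula, and Isolde each take $44,000.
Gemma's share ($132,000) is divided into 2 shares of $66,000: Maeve and Qadir each take $66,000.

Yusuf: $352,000; Dario: $66,000; Tamsin: $66,000; Torin: $44,000; Ursula: $44,000; Isolde: $44,000; Maeve: $66,000; Qadir: $66,000; Kofi: $132,000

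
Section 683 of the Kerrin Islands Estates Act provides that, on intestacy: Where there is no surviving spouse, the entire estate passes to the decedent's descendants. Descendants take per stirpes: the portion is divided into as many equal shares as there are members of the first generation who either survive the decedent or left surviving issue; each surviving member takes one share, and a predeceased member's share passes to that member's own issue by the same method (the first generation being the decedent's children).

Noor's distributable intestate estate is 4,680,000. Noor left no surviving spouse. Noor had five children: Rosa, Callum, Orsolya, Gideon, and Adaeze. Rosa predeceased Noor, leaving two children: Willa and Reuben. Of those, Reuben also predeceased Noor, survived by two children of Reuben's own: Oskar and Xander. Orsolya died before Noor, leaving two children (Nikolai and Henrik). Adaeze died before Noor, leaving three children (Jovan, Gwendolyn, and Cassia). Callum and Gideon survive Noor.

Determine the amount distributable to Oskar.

The entire 4,680,000 passes to the descendants.
That amount (4,680,000) is divided into 5 shares of 936,000: Callum and Gideon each take 936,000; Rosa's 936,000 share passes to Rosa's issue; Orsolya's 936,000 share passes to Orsolya's issue; Adaeze's 936,000 share passes to Adaeze's issue.
Rosa's share (936,000) is divided into 2 shares of 468,000: Willa takes 468,000; Reuben's 468,000 share passes to Reuben's issue.
Reuben's share (468,000) is divided into 2 shares of 234,000: Oskar and Xander each take 234,000.
Orsolya's share (936,000) is divided into 2 shares of 468,000: Nikolai and Henrik each take 468,000.
Adaeze's share (936,000) is divided into 3 shares of 312,000: Jovan, Gwendolyn, and Cassia each take 312,000.

Oskar receives 234,000.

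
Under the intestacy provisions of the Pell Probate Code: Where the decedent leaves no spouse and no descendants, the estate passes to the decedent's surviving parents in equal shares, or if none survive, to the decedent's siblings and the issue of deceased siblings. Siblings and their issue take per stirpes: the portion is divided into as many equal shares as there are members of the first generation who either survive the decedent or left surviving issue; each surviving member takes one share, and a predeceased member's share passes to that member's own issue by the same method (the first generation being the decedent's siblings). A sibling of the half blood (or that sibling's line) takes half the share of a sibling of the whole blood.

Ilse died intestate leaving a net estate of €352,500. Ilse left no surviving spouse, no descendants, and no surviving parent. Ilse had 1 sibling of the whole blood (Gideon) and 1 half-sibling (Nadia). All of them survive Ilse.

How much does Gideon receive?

The entire €352,500 passes to the siblings and their issue.
Counting each half-blood sibling's line as half a unit, there are 3/2 units in €352,500, so one unit is €235,000. Whole-blood lines (Gideon) take €235,000 each; half-blood lines (Nadia) take €117,500 each.

Gideon receives €235,000.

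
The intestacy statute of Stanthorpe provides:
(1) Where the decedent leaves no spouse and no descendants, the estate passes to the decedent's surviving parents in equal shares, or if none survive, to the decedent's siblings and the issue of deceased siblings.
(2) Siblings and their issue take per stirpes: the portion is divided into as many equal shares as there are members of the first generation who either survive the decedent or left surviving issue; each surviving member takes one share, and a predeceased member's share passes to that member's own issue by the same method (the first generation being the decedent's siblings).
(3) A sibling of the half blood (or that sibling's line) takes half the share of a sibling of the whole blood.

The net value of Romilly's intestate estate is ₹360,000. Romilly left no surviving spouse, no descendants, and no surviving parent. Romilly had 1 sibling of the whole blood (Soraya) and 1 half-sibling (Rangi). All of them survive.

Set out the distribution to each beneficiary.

The entire ₹360,000 passes to the siblings and their issue.
Counting each half-blood sibling's line as half a unit, there are 3/2 units in ₹360,000, so one unit is ₹240,000. Whole-blood lines (Soraya) take ₹240,000 each; half-blood lines (Rangi) take ₹120,000 each.

Rangi: ₹120,000; Soraya: ₹240,000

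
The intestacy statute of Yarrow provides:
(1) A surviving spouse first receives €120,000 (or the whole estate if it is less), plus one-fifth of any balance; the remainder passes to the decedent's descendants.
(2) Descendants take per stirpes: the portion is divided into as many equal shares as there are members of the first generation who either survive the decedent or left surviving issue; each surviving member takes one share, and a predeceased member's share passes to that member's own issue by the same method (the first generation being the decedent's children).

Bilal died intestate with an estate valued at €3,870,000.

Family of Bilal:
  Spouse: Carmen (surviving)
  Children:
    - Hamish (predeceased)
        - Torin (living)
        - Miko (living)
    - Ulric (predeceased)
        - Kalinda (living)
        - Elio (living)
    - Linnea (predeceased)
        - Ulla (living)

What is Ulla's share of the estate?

Ulla receives €1,000,000.

Carmen first takes €120,000, leaving a balance of €3,750,000. Carmen then takes one-fifth of the balance (€750,000), for a total of €870,000. The remaining €3,000,000 passes to the descendants.
The descendants' portion (€3,000,000) is divided into 3 shares of €1,000,000: Hamish's €1,000,000 share passes to Hamish's issue; Ulric's €1,000,000 share passes to Ulric's issue; Linnea's €1,000,000 share passes to Linnea's issue.
Hamish's share (€1,000,000) is divided into 2 shares of €500,000: Torin and Miko each take €500,000.
Ulric's share (€1,000,000) is divided into 2 shares of €500,000: Kalinda and Elio each take €500,000.
Linnea's share (€1,000,000) passes entirely to Ulla.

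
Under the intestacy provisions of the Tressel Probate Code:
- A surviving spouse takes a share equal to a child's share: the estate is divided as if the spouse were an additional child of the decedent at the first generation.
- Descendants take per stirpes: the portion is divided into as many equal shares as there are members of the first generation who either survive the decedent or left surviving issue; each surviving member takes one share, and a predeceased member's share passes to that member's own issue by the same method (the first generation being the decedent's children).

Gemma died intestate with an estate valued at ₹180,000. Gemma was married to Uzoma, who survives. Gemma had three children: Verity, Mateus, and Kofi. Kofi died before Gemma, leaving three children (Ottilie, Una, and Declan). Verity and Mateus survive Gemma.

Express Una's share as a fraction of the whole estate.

Una receives 1/12 of the estate.

The spouse counts as an additional share at the children's level, so there are 4 primary shares of ₹45,000. Uzoma takes one such share (₹45,000).
The children's combined portion (₹135,000) is divided into 3 shares of ₹45,000: Verity and Mateus each take ₹45,000; Kofi's ₹45,000 share passes to Kofi's issue.
Kofi's share (₹45,000) is divided into 3 shares of ₹15,000: Ottilie, Una, and Declan each take ₹15,000.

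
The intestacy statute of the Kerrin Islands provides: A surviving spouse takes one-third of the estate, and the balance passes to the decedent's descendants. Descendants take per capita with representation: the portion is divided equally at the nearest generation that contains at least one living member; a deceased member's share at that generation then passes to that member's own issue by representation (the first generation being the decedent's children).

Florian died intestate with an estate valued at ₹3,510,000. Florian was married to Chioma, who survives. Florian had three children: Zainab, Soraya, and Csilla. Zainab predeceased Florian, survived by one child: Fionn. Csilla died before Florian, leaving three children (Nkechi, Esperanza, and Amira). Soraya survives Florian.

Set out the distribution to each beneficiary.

Chioma: ₹1,170,000; Fionn: ₹780,000; Soraya: ₹780,000; Nkechi: ₹260,000; Esperanza: ₹260,000; Amira: ₹260,000

Chioma takes one-third of ₹3,510,000 = ₹1,170,000. The remaining ₹2,340,000 passes to the descendants.
The descendants' portion (₹2,340,000) is divided into 3 shares of ₹780,000: Soraya takes ₹780,000; Zainab's ₹780,000 share passes to Zainab's issue; Csilla's ₹780,000 share passes to Csilla's issue.
Zainab's share (₹780,000) passes entirely to Fionn.
Csilla's share (₹780,000) is divided into 3 shares of ₹260,000: Nkechi, Esperanza, and Amira each take ₹260,000.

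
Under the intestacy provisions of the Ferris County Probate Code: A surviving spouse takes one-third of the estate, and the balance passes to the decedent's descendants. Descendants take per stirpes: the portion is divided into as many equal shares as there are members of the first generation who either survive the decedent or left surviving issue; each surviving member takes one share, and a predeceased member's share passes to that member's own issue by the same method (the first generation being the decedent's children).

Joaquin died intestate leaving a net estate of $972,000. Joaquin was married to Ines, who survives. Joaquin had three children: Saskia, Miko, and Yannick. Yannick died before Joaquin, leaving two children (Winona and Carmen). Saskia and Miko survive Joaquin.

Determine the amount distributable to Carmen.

Ines takes one-third of $972,000 = $324,000. The remaining $648,000 passes to the descendants.
The descendants' portion ($648,000) is divided into 3 shares of $216,000: Saskia and Miko each take $216,000; Yannick's $216,000 share passes to Yannick's issue.
Yannick's share ($216,000) is divided into 2 shares of $108,000: Winona and Carmen each take $108,000.

Carmen receives $108,000.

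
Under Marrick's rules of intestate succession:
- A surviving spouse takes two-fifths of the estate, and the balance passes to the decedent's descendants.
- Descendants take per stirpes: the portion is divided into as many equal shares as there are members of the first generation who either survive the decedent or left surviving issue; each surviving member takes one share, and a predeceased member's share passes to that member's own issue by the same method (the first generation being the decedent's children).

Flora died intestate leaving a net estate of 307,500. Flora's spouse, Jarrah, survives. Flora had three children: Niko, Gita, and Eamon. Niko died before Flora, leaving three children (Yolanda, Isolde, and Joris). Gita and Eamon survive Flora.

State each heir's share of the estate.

Jarrah: 123,000; Yolanda: 20,500; Isolde: 20,500; Joris: 20,500; Gita: 61,500; Eamon: 61,500

Jarrah takes two-fifths of 307,500 = 123,000. The remaining 184,500 passes to the descendants.
The descendants' portion (184,500) is divided into 3 shares of 61,500: Gita and Eamon each take 61,500; Niko's 61,500 share passes to Niko's issue.
Niko's share (61,500) is divided into 3 shares of 20,500: Yolanda, Isolde, and Joris each take 20,500.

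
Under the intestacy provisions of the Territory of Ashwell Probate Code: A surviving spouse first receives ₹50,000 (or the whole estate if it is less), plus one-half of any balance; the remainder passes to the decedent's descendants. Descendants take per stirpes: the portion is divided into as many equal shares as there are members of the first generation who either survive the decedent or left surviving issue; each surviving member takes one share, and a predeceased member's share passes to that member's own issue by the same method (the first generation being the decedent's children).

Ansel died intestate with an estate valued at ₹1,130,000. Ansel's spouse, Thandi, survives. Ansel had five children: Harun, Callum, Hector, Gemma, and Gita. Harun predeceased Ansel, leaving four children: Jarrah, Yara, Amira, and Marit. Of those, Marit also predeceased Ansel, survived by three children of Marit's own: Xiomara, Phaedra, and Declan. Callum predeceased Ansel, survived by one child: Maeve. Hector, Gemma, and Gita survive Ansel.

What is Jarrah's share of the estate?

Jarrah receives ₹27,000.

Thandi first takes ₹50,000, leaving a balance of ₹1,080,000. Thandi then takes one-half of the balance (₹540,000), for a total of ₹590,000. The remaining ₹540,000 passes to the descendants.
The descendants' portion (₹540,000) is divided into 5 shares of ₹108,000: Hector, Gemma, and Gita each take ₹108,000; Harun's ₹108,000 share passes to Harun's issue; Callum's ₹108,000 share passes to Callum's issue.
Harun's share (₹108,000) is divided into 4 shares of ₹27,000: Jarrah, Yara, and Amira each take ₹27,000; Marit's ₹27,000 share passes to Marit's issue.
Marit's share (₹27,000) is divided into 3 shares of ₹9,000: Xiomara, Phaedra, and Declan each take ₹9,000.
Callum's share (₹108,000) passes entirely to Maeve.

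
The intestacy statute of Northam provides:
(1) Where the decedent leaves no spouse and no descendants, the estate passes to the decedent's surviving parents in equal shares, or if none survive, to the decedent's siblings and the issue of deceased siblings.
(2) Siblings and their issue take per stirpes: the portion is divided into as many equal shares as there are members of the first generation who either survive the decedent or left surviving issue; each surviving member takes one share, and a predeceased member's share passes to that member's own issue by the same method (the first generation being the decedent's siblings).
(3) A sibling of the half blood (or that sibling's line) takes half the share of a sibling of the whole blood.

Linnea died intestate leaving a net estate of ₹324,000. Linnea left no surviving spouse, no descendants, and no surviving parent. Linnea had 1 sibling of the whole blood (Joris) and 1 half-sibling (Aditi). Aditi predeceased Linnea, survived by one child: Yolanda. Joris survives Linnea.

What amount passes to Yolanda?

Yolanda receives ₹108,000.

The entire ₹324,000 passes to the siblings and their issue.
Counting each half-blood sibling's line as half a unit, there are 3/2 units in ₹324,000, so one unit is ₹216,000. Whole-blood lines (Joris) take ₹216,000 each; half-blood lines (Aditi) take ₹108,000 each.
Aditi's share (₹108,000) passes entirely to Yolanda.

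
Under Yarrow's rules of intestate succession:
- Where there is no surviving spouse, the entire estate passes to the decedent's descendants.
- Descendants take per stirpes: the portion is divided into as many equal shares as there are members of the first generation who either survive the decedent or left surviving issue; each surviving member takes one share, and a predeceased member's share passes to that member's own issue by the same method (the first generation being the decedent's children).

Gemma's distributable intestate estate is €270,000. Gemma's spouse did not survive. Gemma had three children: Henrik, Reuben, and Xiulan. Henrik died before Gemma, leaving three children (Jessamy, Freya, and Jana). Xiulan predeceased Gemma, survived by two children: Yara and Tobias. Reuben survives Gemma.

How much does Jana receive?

The entire €270,000 passes to the descendants.
That amount (€270,000) is divided into 3 shares of €90,000: Reuben takes €90,000; Henrik's €90,000 share passes to Henrik's issue; Xiulan's €90,000 share passes to Xiulan's issue.
Henrik's share (€90,000) is divided into 3 shares of €30,000: Jessamy, Freya, and Jana each take €30,000.
Xiulan's share (€90,000) is divided into 2 shares of €45,000: Yara and Tobias each take €45,000.

Jana receives €30,000.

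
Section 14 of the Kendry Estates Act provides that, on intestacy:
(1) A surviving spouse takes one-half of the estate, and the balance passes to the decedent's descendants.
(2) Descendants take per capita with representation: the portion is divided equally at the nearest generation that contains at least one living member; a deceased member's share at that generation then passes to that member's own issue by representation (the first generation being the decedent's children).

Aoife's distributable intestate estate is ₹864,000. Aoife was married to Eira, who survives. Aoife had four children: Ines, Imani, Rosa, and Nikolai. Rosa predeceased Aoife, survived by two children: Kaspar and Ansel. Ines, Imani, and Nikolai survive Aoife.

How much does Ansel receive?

Eira takes one-half of ₹864,000 = ₹432,000. The remaining ₹432,000 passes to the descendants.
The descendants' portion (₹432,000) is divided into 4 shares of ₹108,000: Ines, Imani, and Nikolai each take ₹108,000; Rosa's ₹108,000 share passes to Rosa's issue.
Rosa's share (₹108,000) is divided into 2 shares of ₹54,000: Kaspar and Ansel each take ₹54,000.

Ansel receives ₹54,000.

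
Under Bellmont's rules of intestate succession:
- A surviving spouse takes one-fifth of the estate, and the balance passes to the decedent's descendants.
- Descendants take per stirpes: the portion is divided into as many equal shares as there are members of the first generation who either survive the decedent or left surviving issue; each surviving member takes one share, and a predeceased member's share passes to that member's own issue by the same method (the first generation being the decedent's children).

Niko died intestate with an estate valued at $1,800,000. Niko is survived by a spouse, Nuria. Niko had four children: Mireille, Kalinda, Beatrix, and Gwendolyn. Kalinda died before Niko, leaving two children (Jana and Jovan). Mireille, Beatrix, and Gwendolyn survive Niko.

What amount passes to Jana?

Nuria takes one-fifth of $1,800,000 = $360,000. The remaining $1,440,000 passes to the descendants.
The descendants' portion ($1,440,000) is divided into 4 shares of $360,000: Mireille, Beatrix, and Gwendolyn each take $360,000; Kalinda's $360,000 share passes to Kalinda's issue.
Kalinda's share ($360,000) is divided into 2 shares of $180,000: Jana and Jovan each take $180,000.

Jana receives $180,000.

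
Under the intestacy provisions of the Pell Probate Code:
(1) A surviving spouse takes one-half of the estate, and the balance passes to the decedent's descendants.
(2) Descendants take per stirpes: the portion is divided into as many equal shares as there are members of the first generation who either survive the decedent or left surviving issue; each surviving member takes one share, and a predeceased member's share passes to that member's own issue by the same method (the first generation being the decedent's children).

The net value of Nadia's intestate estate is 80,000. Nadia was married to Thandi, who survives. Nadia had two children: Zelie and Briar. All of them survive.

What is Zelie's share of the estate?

Zelie receives 20,000.

Thandi takes one-half of 80,000 = 40,000. The remaining 40,000 passes to the descendants.
The descendants' portion (40,000) is divided into 2 shares of 20,000: Zelie and Briar each take 20,000.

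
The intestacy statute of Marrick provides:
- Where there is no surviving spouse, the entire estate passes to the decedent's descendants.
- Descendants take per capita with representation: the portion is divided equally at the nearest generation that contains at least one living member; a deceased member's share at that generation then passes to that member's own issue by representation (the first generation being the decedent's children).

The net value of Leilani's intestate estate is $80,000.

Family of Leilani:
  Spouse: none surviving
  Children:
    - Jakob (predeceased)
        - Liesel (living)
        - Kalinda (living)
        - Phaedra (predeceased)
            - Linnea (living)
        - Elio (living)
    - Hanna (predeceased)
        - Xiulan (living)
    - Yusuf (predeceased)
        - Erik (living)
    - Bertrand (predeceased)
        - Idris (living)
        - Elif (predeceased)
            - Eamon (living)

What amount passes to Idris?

Idris receives $10,000.

The entire $80,000 passes to the descendants.
No child survives, so the initial division is made at the grandchildren's generation.
That amount ($80,000) is divided into 8 shares of $10,000: Liesel, Kalinda, Elio, Xiulan, Erik, and Idris each take $10,000; Phaedra's $10,000 share passes to Phaedra's issue; Elif's $10,000 share passes to Elif's issue.
Phaedra's share ($10,000) passes entirely to Linnea.
Elif's share ($10,000) passes entirely to Eamon.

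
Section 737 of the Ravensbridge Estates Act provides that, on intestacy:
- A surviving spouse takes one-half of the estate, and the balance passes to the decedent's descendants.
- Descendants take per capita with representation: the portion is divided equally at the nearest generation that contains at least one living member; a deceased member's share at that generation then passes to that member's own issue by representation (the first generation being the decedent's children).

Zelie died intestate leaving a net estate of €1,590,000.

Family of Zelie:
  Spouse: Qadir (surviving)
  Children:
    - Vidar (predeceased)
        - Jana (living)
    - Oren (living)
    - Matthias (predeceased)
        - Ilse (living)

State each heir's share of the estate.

Qadir takes one-half of €1,590,000 = €795,000. The remaining €795,000 passes to the descendants.
The descendants' portion (€795,000) is divided into 3 shares of €265,000: Oren takes €265,000; Vidar's €265,000 share passes to Vidar's issue; Matthias's €265,000 share passes to Matthias's issue.
Vidar's share (€265,000) passes entirely to Jana.
Matthias's share (€265,000) passes entirely to Ilse.

Qadir: €795,000; Jana: €265,000; Oren: €265,000; Ilse: €265,000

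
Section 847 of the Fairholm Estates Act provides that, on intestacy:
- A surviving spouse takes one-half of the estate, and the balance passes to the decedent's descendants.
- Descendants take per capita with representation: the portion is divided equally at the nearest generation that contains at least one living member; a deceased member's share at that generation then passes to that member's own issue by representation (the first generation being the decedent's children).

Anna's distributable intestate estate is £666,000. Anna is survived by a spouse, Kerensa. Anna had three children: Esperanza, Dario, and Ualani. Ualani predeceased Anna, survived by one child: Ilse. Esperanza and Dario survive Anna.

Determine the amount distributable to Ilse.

Kerensa takes one-half of £666,000 = £333,000. The remaining £333,000 passes to the descendants.
The descendants' portion (£333,000) is divided into 3 shares of £111,000: Esperanza and Dario each take £111,000; Ualani's £111,000 share passes to Ualani's issue.
Ualani's share (£111,000) passes entirely to Ilse.

Ilse receives £111,000.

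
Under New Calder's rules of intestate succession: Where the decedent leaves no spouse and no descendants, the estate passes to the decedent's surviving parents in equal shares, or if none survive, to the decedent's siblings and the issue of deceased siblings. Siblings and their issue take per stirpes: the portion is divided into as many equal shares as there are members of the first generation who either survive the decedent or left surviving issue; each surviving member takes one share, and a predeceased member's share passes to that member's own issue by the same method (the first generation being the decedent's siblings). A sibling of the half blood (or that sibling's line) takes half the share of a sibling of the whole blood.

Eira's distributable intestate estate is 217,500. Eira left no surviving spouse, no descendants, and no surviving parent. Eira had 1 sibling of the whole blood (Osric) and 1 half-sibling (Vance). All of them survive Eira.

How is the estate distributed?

The entire 217,500 passes to the siblings and their issue.
Counting each half-blood sibling's line as half a unit, there are 3/2 units in 217,500, so one unit is 145,000. Whole-blood lines (Osric) take 145,000 each; half-blood lines (Vance) take 72,500 each.

Vance: 72,500; Osric: 145,000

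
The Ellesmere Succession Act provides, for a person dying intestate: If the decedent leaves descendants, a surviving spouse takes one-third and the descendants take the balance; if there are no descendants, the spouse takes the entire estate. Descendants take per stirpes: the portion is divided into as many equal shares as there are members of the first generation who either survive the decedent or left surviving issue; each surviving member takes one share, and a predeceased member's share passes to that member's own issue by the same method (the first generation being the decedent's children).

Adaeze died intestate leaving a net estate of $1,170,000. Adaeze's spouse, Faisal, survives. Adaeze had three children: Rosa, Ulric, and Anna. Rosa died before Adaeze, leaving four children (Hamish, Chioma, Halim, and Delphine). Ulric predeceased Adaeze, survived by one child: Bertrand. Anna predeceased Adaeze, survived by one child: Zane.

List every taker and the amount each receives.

Faisal takes one-third of $1,170,000 = $390,000. The remaining $780,000 passes to the descendants.
The descendants' portion ($780,000) is divided into 3 shares of $260,000: Rosa's $260,000 share passes to Rosa's issue; Ulric's $260,000 share passes to Ulric's issue; Anna's $260,000 share passes to Anna's issue.
Rosa's share ($260,000) is divided into 4 shares of $65,000: Hamish, Chioma, Halim, and Delphine each take $65,000.
Ulric's share ($260,000) passes entirely to Bertrand.
Anna's share ($260,000) passes entirely to Zane.

Faisal: $390,000; Hamish: $65,000; Chioma: $65,000; Halim: $65,000; Delphine: $65,000; Bertrand: $260,000; Zane: $260,000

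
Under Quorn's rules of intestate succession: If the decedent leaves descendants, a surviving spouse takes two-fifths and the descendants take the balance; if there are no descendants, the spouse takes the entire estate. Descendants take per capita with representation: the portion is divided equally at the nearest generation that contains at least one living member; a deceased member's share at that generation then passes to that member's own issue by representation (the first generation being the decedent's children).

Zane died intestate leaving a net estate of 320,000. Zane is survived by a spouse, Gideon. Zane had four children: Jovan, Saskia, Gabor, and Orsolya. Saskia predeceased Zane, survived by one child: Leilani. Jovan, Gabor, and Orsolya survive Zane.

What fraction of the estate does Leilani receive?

Leilani receives 3/20 of the estate.

Gideon takes two-fifths of 320,000 = 128,000. The remaining 192,000 passes to the descendants.
The descendants' portion (192,000) is divided into 4 shares of 48,000: Jovan, Gabor, and Orsolya each take 48,000; Saskia's 48,000 share passes to Saskia's issue.
Saskia's share (48,000) passes entirely to Leilani.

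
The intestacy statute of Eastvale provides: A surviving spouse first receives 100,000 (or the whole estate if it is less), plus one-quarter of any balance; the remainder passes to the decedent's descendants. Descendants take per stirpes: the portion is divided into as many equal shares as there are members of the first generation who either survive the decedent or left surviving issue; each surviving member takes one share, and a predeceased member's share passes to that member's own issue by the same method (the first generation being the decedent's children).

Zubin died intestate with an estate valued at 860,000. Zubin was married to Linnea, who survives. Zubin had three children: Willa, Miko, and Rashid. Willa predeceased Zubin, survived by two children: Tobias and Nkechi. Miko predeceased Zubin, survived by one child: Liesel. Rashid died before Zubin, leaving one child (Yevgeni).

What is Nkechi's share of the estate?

Linnea first takes 100,000, leaving a balance of 760,000. Linnea then takes one-quarter of the balance (190,000), for a total of 290,000. The remaining 570,000 passes to the descendants.
The descendants' portion (570,000) is divided into 3 shares of 190,000: Willa's 190,000 share passes to Willa's issue; Miko's 190,000 share passes to Miko's issue; Rashid's 190,000 share passes to Rashid's issue.
Willa's share (190,000) is divided into 2 shares of 95,000: Tobias and Nkechi each take 95,000.
Miko's share (190,000) passes entirely to Liesel.
Rashid's share (190,000) passes entirely to Yevgeni.

Nkechi receives 95,000.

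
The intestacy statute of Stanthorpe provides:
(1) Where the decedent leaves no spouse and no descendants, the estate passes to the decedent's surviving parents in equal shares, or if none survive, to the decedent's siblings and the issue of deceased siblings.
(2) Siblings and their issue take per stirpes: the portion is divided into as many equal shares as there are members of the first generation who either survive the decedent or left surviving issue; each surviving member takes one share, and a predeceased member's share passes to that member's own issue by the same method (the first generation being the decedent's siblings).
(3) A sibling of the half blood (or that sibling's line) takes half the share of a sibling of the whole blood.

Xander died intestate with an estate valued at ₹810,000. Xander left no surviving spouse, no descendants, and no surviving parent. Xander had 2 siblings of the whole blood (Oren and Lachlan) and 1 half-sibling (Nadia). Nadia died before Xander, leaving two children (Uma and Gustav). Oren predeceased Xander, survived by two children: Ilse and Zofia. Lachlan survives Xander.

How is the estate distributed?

The entire ₹810,000 passes to the siblings and their issue.
Counting each half-blood sibling's line as half a unit, there are 5/2 units in ₹810,000, so one unit is ₹324,000. Whole-blood lines (Oren and Lachlan) take ₹324,000 each; half-blood lines (Nadia) take ₹162,000 each.
Nadia's share (₹162,000) is divided into 2 shares of ₹81,000: Uma and Gustav each take ₹81,000.
Oren's share (₹324,000) is divided into 2 shares of ₹162,000: Ilse and Zofia each take ₹162,000.

Uma: ₹81,000; Gustav: ₹81,000; Ilse: ₹162,000; Zofia: ₹162,000; Lachlan: ₹324,000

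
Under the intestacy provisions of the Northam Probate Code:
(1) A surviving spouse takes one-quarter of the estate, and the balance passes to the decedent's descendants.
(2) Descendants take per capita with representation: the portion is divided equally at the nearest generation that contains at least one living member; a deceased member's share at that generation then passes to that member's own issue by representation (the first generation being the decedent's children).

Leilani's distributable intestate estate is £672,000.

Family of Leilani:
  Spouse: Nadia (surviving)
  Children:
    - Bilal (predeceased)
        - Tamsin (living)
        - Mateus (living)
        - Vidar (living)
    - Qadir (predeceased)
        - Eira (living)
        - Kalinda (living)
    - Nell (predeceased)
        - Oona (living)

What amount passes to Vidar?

Nadia takes one-quarter of £672,000 = £168,000. The remaining £504,000 passes to the descendants.
No child survives, so the initial division is made at the grandchildren's generation.
The descendants' portion (£504,000) is divided into 6 shares of £84,000: Tamsin, Mateus, Vidar, Eira, Kalinda, and Oona each take £84,000.

Vidar receives £84,000.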